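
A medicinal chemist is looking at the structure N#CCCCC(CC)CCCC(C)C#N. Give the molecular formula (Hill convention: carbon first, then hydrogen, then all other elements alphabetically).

C13H22N2

Walk through each heavy atom and fill implicit hydrogens from standard valence (C 4, N 3, O 2, S 2, halogen 1):
  atom 1: N, bond orders sum to 3 (valence 3) → 0 H
  atom 2: C, bond orders sum to 4 (valence 4) → 0 H
  atom 3: C, bond orders sum to 2 (valence 4) → 2 H
  atom 4: C, bond orders sum to 2 (valence 4) → 2 H
  atom 5: C, bond orders sum to 2 (valence 4) → 2 H
  atom 6: C, bond orders sum to 3 (valence 4) → 1 H
  atom 7: C, bond orders sum to 2 (valence 4) → 2 H
  atom 8: C, bond orders sum to 1 (valence 4) → 3 H
  atom 9: C, bond orders sum to 2 (valence 4) → 2 H
  atom 10: C, bond orders sum to 2 (valence 4) → 2 H
  atom 11: C, bond orders sum to 2 (valence 4) → 2 H
  atom 12: C, bond orders sum to 3 (valence 4) → 1 H
  atom 13: C, bond orders sum to 1 (valence 4) → 3 H
  atom 14: C, bond orders sum to 4 (valence 4) → 0 H
  atom 15: N, bond orders sum to 3 (valence 3) → 0 H
Totals → C:13, H:22, N:2.
In Hill order: C13H22N2.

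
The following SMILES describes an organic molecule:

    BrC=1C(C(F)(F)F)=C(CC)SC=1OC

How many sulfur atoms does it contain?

1

Scan the SMILES for S atoms (remember two-letter symbols like Cl and Br are single atoms).
Sulfur count: 1.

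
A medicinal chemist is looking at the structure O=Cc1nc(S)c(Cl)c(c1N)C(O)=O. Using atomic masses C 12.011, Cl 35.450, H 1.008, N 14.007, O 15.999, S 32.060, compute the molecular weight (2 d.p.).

First, the molecular formula is C7H5ClN2O3S (counting implicit H from valence).
  C: 7 × 12.011 = 84.077
  Cl: 1 × 35.450 = 35.450
  H: 5 × 1.008 = 5.040
  N: 2 × 14.007 = 28.014
  O: 3 × 15.999 = 47.997
  S: 1 × 32.060 = 32.060
Sum: 7×12.011 + 1×35.450 + 5×1.008 + 2×14.007 + 3×15.999 + 1×32.060 = 232.638 → 232.64 g/mol.

232.64 g/mol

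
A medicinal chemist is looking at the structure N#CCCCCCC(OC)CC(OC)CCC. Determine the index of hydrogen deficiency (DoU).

Molecular formula: C14H27NO2.
DoU = (2C + 2 + N − H − X) / 2, where X is the halogen count and O/S are ignored.
    = (2·14 + 2 + 1 − 27 − 0) / 2 = 4 / 2 = 2.

2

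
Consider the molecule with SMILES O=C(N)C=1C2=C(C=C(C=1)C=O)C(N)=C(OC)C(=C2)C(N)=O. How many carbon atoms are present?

14

Count every carbon token in the SMILES (each C, including those in ring-closure positions and inside branches).
Carbon count: 14.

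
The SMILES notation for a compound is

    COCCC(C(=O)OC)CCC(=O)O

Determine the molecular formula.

Walk through each heavy atom and fill implicit hydrogens from standard valence (C 4, N 3, O 2, S 2, halogen 1):
  atom 1: C, bond orders sum to 1 (valence 4) → 3 H
  atom 2: O, bond orders sum to 2 (valence 2) → 0 H
  atom 3: C, bond orders sum to 2 (valence 4) → 2 H
  atom 4: C, bond orders sum to 2 (valence 4) → 2 H
  atom 5: C, bond orders sum to 3 (valence 4) → 1 H
  atom 6: C, bond orders sum to 4 (valence 4) → 0 H
  atom 7: O, bond orders sum to 2 (valence 2) → 0 H
  atom 8: O, bond orders sum to 2 (valence 2) → 0 H
  atom 9: C, bond orders sum to 1 (valence 4) → 3 H
  atom 10: C, bond orders sum to 2 (valence 4) → 2 H
  atom 11: C, bond orders sum to 2 (valence 4) → 2 H
  atom 12: C, bond orders sum to 4 (valence 4) → 0 H
  atom 13: O, bond orders sum to 2 (valence 2) → 0 H
  atom 14: O, bond orders sum to 1 (valence 2) → 1 H
Totals → C:9, H:16, O:5.
In Hill order: C9H16O5.

C9H16O5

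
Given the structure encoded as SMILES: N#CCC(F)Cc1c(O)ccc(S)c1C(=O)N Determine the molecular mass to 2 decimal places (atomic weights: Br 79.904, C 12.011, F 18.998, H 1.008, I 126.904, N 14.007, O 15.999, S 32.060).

First, the molecular formula is C11H11FN2O2S (counting implicit H from valence).
  C: 11 × 12.011 = 132.121
  F: 1 × 18.998 = 18.998
  H: 11 × 1.008 = 11.088
  N: 2 × 14.007 = 28.014
  O: 2 × 15.999 = 31.998
  S: 1 × 32.060 = 32.060
Sum: 11×12.011 + 1×18.998 + 11×1.008 + 2×14.007 + 2×15.999 + 1×32.060 = 254.279 → 254.28 g/mol.

254.28 g/mol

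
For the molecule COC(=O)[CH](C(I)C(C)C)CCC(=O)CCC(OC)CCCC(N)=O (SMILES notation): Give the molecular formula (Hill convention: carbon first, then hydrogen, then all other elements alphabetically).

C18H32INO5

Walk through each heavy atom and fill implicit hydrogens from standard valence (C 4, N 3, O 2, S 2, halogen 1):
  atom 1: C, bond orders sum to 1 (valence 4) → 3 H
  atom 2: O, bond orders sum to 2 (valence 2) → 0 H
  atom 3: C, bond orders sum to 4 (valence 4) → 0 H
  atom 4: O, bond orders sum to 2 (valence 2) → 0 H
  atom 5: C with explicit H count 1
  atom 6: C, bond orders sum to 3 (valence 4) → 1 H
  atom 7: I (halogen, monovalent) → 0 H
  atom 8: C, bond orders sum to 3 (valence 4) → 1 H
  atom 9: C, bond orders sum to 1 (valence 4) → 3 H
  atom 10: C, bond orders sum to 1 (valence 4) → 3 H
  atom 11: C, bond orders sum to 2 (valence 4) → 2 H
  atom 12: C, bond orders sum to 2 (valence 4) → 2 H
  atom 13: C, bond orders sum to 4 (valence 4) → 0 H
  atom 14: O, bond orders sum to 2 (valence 2) → 0 H
  atom 15: C, bond orders sum to 2 (valence 4) → 2 H
  atom 16: C, bond orders sum to 2 (valence 4) → 2 H
  atom 17: C, bond orders sum to 3 (valence 4) → 1 H
  atom 18: O, bond orders sum to 2 (valence 2) → 0 H
  atom 19: C, bond orders sum to 1 (valence 4) → 3 H
  atom 20: C, bond orders sum to 2 (valence 4) → 2 H
  atom 21: C, bond orders sum to 2 (valence 4) → 2 H
  atom 22: C, bond orders sum to 2 (valence 4) → 2 H
  atom 23: C, bond orders sum to 4 (valence 4) → 0 H
  atom 24: N, bond orders sum to 1 (valence 3) → 2 H
  atom 25: O, bond orders sum to 2 (valence 2) → 0 H
Totals → C:18, H:32, I:1, N:1, O:5.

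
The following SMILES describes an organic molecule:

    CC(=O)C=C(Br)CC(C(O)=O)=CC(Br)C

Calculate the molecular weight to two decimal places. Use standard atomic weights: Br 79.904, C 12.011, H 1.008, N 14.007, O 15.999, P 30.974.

340.01 g/mol

First, the molecular formula is C10H12Br2O3 (counting implicit H from valence).
  Br: 2 × 79.904 = 159.808
  C: 10 × 12.011 = 120.110
  H: 12 × 1.008 = 12.096
  O: 3 × 15.999 = 47.997
Sum: 2×79.904 + 10×12.011 + 12×1.008 + 3×15.999 = 340.011 → 340.01 g/mol.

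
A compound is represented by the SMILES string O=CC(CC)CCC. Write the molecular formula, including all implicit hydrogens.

C7H14O

Walk through each heavy atom and fill implicit hydrogens from standard valence (C 4, N 3, O 2, S 2, halogen 1):
  atom 1: O, bond orders sum to 2 (valence 2) → 0 H
  atom 2: C, bond orders sum to 3 (valence 4) → 1 H
  atom 3: C, bond orders sum to 3 (valence 4) → 1 H
  atom 4: C, bond orders sum to 2 (valence 4) → 2 H
  atom 5: C, bond orders sum to 1 (valence 4) → 3 H
  atom 6: C, bond orders sum to 2 (valence 4) → 2 H
  atom 7: C, bond orders sum to 2 (valence 4) → 2 H
  atom 8: C, bond orders sum to 1 (valence 4) → 3 H
Totals → C:7, H:14, O:1.
In Hill order: C7H14O.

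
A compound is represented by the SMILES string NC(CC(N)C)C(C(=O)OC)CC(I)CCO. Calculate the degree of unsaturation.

Molecular formula: C11H23IN2O3.
DoU = (2C + 2 + N − H − X) / 2, where X is the halogen count and O/S are ignored.
    = (2·11 + 2 + 2 − 23 − 1) / 2 = 2 / 2 = 1.

1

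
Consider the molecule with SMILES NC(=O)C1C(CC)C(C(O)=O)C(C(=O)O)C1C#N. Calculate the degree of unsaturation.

Degree of unsaturation = (number of rings) + (number of π bonds).
Ring closures in the SMILES: 1.
π bonds: 3 double bonds (each 1 DoU), 1 triple bond (each 2 DoU) → 5 DoU from unsaturation.
Total DoU = 1 + 5 = 6.

6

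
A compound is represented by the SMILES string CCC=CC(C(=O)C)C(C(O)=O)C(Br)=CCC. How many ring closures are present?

In SMILES, each pair of matching ring-closure digits denotes one ring-closing bond; the number of such bonds equals the number of independent rings.
Ring-closure bonds here: 0.

0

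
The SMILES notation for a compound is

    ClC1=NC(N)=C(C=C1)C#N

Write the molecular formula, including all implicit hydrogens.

Walk through each heavy atom and fill implicit hydrogens from standard valence (C 4, N 3, O 2, S 2, halogen 1):
  atom 1: Cl (halogen, monovalent) → 0 H
  atom 2: C, bond orders sum to 4 (valence 4) → 0 H
  atom 3: N, bond orders sum to 3 (valence 3) → 0 H
  atom 4: C, bond orders sum to 4 (valence 4) → 0 H
  atom 5: N, bond orders sum to 1 (valence 3) → 2 H
  atom 6: C, bond orders sum to 4 (valence 4) → 0 H
  atom 7: C, bond orders sum to 3 (valence 4) → 1 H
  atom 8: C, bond orders sum to 3 (valence 4) → 1 H
  atom 9: C, bond orders sum to 4 (valence 4) → 0 H
  atom 10: N, bond orders sum to 3 (valence 3) → 0 H
Totals → C:6, H:4, Cl:1, N:3.

C6H4ClN3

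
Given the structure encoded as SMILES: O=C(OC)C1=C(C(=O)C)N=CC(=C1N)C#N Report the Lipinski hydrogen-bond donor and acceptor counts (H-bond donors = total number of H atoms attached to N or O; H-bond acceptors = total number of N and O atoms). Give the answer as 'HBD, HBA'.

2, 6

Donors: find every N or O and count the H atoms it carries.
  atom 1 (O): bond orders sum to 2 → 0 H
  atom 3 (O): bond orders sum to 2 → 0 H
  atom 8 (O): bond orders sum to 2 → 0 H
  atom 10 (N): bond orders sum to 3 → 0 H
  atom 14 (N): bond orders sum to 1 → 2 H
  atom 16 (N): bond orders sum to 3 → 0 H
Lipinski HBD = 2.
Acceptors: N atoms = 3, O atoms = 3 → HBA = 6.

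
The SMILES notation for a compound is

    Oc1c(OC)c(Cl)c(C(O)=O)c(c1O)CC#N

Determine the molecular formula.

C10H8ClNO5

Walk through each heavy atom and fill implicit hydrogens from standard valence (C 4, N 3, O 2, S 2, halogen 1); for lowercase aromatic atoms, an aromatic c carries 1 H when it has two neighbours and 0 H with three, and aromatic n carries 0 H:
  atom 1: O, bond orders sum to 1 (valence 2) → 1 H
  atom 2: aromatic c, 3 neighbours → 0 H
  atom 3: aromatic c, 3 neighbours → 0 H
  atom 4: O, bond orders sum to 2 (valence 2) → 0 H
  atom 5: C, bond orders sum to 1 (valence 4) → 3 H
  atom 6: aromatic c, 3 neighbours → 0 H
  atom 7: Cl (halogen, monovalent) → 0 H
  atom 8: aromatic c, 3 neighbours → 0 H
  atom 9: C, bond orders sum to 4 (valence 4) → 0 H
  atom 10: O, bond orders sum to 1 (valence 2) → 1 H
  atom 11: O, bond orders sum to 2 (valence 2) → 0 H
  atom 12: aromatic c, 3 neighbours → 0 H
  atom 13: aromatic c, 3 neighbours → 0 H
  atom 14: O, bond orders sum to 1 (valence 2) → 1 H
  atom 15: C, bond orders sum to 2 (valence 4) → 2 H
  atom 16: C, bond orders sum to 4 (valence 4) → 0 H
  atom 17: N, bond orders sum to 3 (valence 3) → 0 H
Totals → C:10, H:8, Cl:1, N:1, O:5.
In Hill order: C10H8ClNO5.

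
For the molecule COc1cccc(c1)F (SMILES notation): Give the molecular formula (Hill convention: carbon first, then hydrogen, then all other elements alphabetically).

C7H7FO

Walk through each heavy atom and fill implicit hydrogens from standard valence (C 4, N 3, O 2, S 2, halogen 1); for lowercase aromatic atoms, an aromatic c carries 1 H when it has two neighbours and 0 H with three, and aromatic n carries 0 H:
  atom 1: C, bond orders sum to 1 (valence 4) → 3 H
  atom 2: O, bond orders sum to 2 (valence 2) → 0 H
  atom 3: aromatic c, 3 neighbours → 0 H
  atom 4: aromatic c, 2 neighbours → 1 H
  atom 5: aromatic c, 2 neighbours → 1 H
  atom 6: aromatic c, 2 neighbours → 1 H
  atom 7: aromatic c, 3 neighbours → 0 H
  atom 8: aromatic c, 2 neighbours → 1 H
  atom 9: F (halogen, monovalent) → 0 H
Totals → C:7, H:7, F:1, O:1.
In Hill order: C7H7FO.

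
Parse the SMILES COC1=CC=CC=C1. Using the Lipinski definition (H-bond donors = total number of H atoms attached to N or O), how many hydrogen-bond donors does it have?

0

Donors: find every N or O and count the H atoms it carries.
  atom 2 (O): bond orders sum to 2 → 0 H
Lipinski HBD = 0.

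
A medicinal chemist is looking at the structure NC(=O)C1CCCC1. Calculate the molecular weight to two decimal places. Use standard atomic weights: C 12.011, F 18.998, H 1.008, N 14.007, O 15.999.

113.16 g/mol

First, the molecular formula is C6H11NO (counting implicit H from valence).
  C: 6 × 12.011 = 72.066
  H: 11 × 1.008 = 11.088
  N: 1 × 14.007 = 14.007
  O: 1 × 15.999 = 15.999
Sum: 6×12.011 + 11×1.008 + 1×14.007 + 1×15.999 = 113.160 → 113.16 g/mol.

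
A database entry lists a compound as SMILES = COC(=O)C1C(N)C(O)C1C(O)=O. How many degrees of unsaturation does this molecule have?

Degree of unsaturation = (number of rings) + (number of π bonds).
Ring closures in the SMILES: 1.
π bonds: 2 double bonds (each 1 DoU) → 2 DoU from unsaturation.
Total DoU = 1 + 2 = 3.

3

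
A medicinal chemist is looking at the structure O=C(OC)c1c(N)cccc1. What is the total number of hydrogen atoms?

9

Walk through each heavy atom and fill implicit hydrogens from standard valence (C 4, N 3, O 2, S 2, halogen 1); for lowercase aromatic atoms, an aromatic c carries 1 H when it has two neighbours and 0 H with three, and aromatic n carries 0 H:
  atom 1: O, bond orders sum to 2 (valence 2) → 0 H
  atom 2: C, bond orders sum to 4 (valence 4) → 0 H
  atom 3: O, bond orders sum to 2 (valence 2) → 0 H
  atom 4: C, bond orders sum to 1 (valence 4) → 3 H
  atom 5: aromatic c, 3 neighbours → 0 H
  atom 6: aromatic c, 3 neighbours → 0 H
  atom 7: N, bond orders sum to 1 (valence 3) → 2 H
  atom 8: aromatic c, 2 neighbours → 1 H
  atom 9: aromatic c, 2 neighbours → 1 H
  atom 10: aromatic c, 2 neighbours → 1 H
  atom 11: aromatic c, 2 neighbours → 1 H
Total hydrogens: 9.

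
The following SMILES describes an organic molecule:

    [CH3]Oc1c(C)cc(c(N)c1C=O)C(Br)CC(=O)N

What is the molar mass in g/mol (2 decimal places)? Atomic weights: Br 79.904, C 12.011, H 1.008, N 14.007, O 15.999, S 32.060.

First, the molecular formula is C12H15BrN2O3 (counting implicit H from valence).
  Br: 1 × 79.904 = 79.904
  C: 12 × 12.011 = 144.132
  H: 15 × 1.008 = 15.120
  N: 2 × 14.007 = 28.014
  O: 3 × 15.999 = 47.997
Sum: 1×79.904 + 12×12.011 + 15×1.008 + 2×14.007 + 3×15.999 = 315.167 → 315.17 g/mol.

315.17 g/mol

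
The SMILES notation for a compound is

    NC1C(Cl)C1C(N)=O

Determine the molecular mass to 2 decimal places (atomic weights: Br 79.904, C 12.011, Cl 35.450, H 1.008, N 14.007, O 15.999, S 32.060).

First, the molecular formula is C4H7ClN2O (counting implicit H from valence).
  C: 4 × 12.011 = 48.044
  Cl: 1 × 35.450 = 35.450
  H: 7 × 1.008 = 7.056
  N: 2 × 14.007 = 28.014
  O: 1 × 15.999 = 15.999
Sum: 4×12.011 + 1×35.450 + 7×1.008 + 2×14.007 + 1×15.999 = 134.563 → 134.56 g/mol.

134.56 g/mol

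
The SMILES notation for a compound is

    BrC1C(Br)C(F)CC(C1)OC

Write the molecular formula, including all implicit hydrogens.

C7H11Br2FO

Walk through each heavy atom and fill implicit hydrogens from standard valence (C 4, N 3, O 2, S 2, halogen 1):
  atom 1: Br (halogen, monovalent) → 0 H
  atom 2: C, bond orders sum to 3 (valence 4) → 1 H
  atom 3: C, bond orders sum to 3 (valence 4) → 1 H
  atom 4: Br (halogen, monovalent) → 0 H
  atom 5: C, bond orders sum to 3 (valence 4) → 1 H
  atom 6: F (halogen, monovalent) → 0 H
  atom 7: C, bond orders sum to 2 (valence 4) → 2 H
  atom 8: C, bond orders sum to 3 (valence 4) → 1 H
  atom 9: C, bond orders sum to 2 (valence 4) → 2 H
  atom 10: O, bond orders sum to 2 (valence 2) → 0 H
  atom 11: C, bond orders sum to 1 (valence 4) → 3 H
Totals → C:7, H:11, Br:2, F:1, O:1.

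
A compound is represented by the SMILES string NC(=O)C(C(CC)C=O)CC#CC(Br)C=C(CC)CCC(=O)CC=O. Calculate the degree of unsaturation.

Degree of unsaturation = (number of rings) + (number of π bonds).
Ring closures in the SMILES: 0.
π bonds: 5 double bonds (each 1 DoU), 1 triple bond (each 2 DoU) → 7 DoU from unsaturation.
Total DoU = 0 + 7 = 7.

7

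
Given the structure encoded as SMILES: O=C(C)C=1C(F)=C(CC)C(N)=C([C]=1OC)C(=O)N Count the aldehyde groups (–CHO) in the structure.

Scan the SMILES for the aldehyde motif — none present.
Groups that are present: 1 amide, 1 ether, 1 ketone, 1 primary amine.

0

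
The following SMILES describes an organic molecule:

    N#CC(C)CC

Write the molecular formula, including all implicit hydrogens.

Walk through each heavy atom and fill implicit hydrogens from standard valence (C 4, N 3, O 2, S 2, halogen 1):
  atom 1: N, bond orders sum to 3 (valence 3) → 0 H
  atom 2: C, bond orders sum to 4 (valence 4) → 0 H
  atom 3: C, bond orders sum to 3 (valence 4) → 1 H
  atom 4: C, bond orders sum to 1 (valence 4) → 3 H
  atom 5: C, bond orders sum to 2 (valence 4) → 2 H
  atom 6: C, bond orders sum to 1 (valence 4) → 3 H
Totals → C:5, H:9, N:1.
In Hill order: C5H9N.

C5H9N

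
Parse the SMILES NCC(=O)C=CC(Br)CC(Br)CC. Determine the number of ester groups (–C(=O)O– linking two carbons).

Scan the SMILES for the ester motif — none present.
Groups that are present: 1 alkene, 1 ketone, 1 primary amine.

0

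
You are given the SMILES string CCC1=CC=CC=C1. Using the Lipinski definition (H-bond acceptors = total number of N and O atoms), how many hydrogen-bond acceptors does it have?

0

N atoms: 0; O atoms: 0.
Lipinski HBA = 0 + 0 = 0.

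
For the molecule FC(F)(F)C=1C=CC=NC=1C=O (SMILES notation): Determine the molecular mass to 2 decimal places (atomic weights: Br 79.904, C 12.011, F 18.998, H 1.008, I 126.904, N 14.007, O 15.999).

175.11 g/mol

First, the molecular formula is C7H4F3NO (counting implicit H from valence).
  C: 7 × 12.011 = 84.077
  F: 3 × 18.998 = 56.994
  H: 4 × 1.008 = 4.032
  N: 1 × 14.007 = 14.007
  O: 1 × 15.999 = 15.999
Sum: 7×12.011 + 3×18.998 + 4×1.008 + 1×14.007 + 1×15.999 = 175.109 → 175.11 g/mol.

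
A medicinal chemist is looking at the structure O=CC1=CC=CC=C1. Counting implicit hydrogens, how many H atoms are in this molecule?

Walk through each heavy atom and fill implicit hydrogens from standard valence (C 4, N 3, O 2, S 2, halogen 1):
  atom 1: O, bond orders sum to 2 (valence 2) → 0 H
  atom 2: C, bond orders sum to 3 (valence 4) → 1 H
  atom 3: C, bond orders sum to 4 (valence 4) → 0 H
  atom 4: C, bond orders sum to 3 (valence 4) → 1 H
  atom 5: C, bond orders sum to 3 (valence 4) → 1 H
  atom 6: C, bond orders sum to 3 (valence 4) → 1 H
  atom 7: C, bond orders sum to 3 (valence 4) → 1 H
  atom 8: C, bond orders sum to 3 (valence 4) → 1 H
Total hydrogens: 6.

6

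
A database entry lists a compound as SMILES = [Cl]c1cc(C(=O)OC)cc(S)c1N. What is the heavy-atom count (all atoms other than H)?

Every atom symbol written in the SMILES (organic subset) is one heavy atom; implicit H are not written.
Heavy atoms by element → C:8, Cl:1, N:1, O:2, S:1.
Total: 13.

13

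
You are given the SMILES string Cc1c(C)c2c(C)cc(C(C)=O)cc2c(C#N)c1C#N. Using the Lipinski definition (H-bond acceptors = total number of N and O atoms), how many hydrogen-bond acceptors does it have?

N atoms: 2; O atoms: 1.
Lipinski HBA = 2 + 1 = 3.

3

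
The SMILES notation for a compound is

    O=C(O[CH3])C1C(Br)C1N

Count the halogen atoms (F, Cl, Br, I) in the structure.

1

Halogen atoms appear at heavy-atom position 7 (1×Br).
Other groups present: 1 ester, 1 primary amine.
Halogen count: 1.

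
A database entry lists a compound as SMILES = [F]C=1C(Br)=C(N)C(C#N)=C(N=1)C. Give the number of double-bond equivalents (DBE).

Molecular formula: C7H5BrFN3.
DoU = (2C + 2 + N − H − X) / 2, where X is the halogen count and O/S are ignored.
    = (2·7 + 2 + 3 − 5 − 2) / 2 = 12 / 2 = 6.

6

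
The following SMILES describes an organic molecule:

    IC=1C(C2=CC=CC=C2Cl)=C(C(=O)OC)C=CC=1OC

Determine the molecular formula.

C15H12ClIO3

Walk through each heavy atom and fill implicit hydrogens from standard valence (C 4, N 3, O 2, S 2, halogen 1):
  atom 1: I (halogen, monovalent) → 0 H
  atom 2: C, bond orders sum to 4 (valence 4) → 0 H
  atom 3: C, bond orders sum to 4 (valence 4) → 0 H
  atom 4: C, bond orders sum to 4 (valence 4) → 0 H
  atom 5: C, bond orders sum to 3 (valence 4) → 1 H
  atom 6: C, bond orders sum to 3 (valence 4) → 1 H
  atom 7: C, bond orders sum to 3 (valence 4) → 1 H
  atom 8: C, bond orders sum to 3 (valence 4) → 1 H
  atom 9: C, bond orders sum to 4 (valence 4) → 0 H
  atom 10: Cl (halogen, monovalent) → 0 H
  atom 11: C, bond orders sum to 4 (valence 4) → 0 H
  atom 12: C, bond orders sum to 4 (valence 4) → 0 H
  atom 13: O, bond orders sum to 2 (valence 2) → 0 H
  atom 14: O, bond orders sum to 2 (valence 2) → 0 H
  atom 15: C, bond orders sum to 1 (valence 4) → 3 H
  atom 16: C, bond orders sum to 3 (valence 4) → 1 H
  atom 17: C, bond orders sum to 3 (valence 4) → 1 H
  atom 18: C, bond orders sum to 4 (valence 4) → 0 H
  atom 19: O, bond orders sum to 2 (valence 2) → 0 H
  atom 20: C, bond orders sum to 1 (valence 4) → 3 H
Totals → C:15, H:12, Cl:1, I:1, O:3.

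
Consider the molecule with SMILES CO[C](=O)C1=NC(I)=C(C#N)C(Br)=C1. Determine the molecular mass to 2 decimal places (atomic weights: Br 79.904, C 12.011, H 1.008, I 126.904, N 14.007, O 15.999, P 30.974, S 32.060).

366.94 g/mol

First, the molecular formula is C8H4BrIN2O2 (counting implicit H from valence).
  Br: 1 × 79.904 = 79.904
  C: 8 × 12.011 = 96.088
  H: 4 × 1.008 = 4.032
  I: 1 × 126.904 = 126.904
  N: 2 × 14.007 = 28.014
  O: 2 × 15.999 = 31.998
Sum: 1×79.904 + 8×12.011 + 4×1.008 + 1×126.904 + 2×14.007 + 2×15.999 = 366.940 → 366.94 g/mol.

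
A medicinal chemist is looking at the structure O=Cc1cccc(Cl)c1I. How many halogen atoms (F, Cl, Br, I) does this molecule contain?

2

Halogen atoms appear at heavy-atom positions 8, 10 (1×Cl, 1×I).
Other groups present: 1 aldehyde.
Halogen count: 2.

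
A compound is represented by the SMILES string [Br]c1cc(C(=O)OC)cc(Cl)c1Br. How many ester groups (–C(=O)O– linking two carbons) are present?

1

The ester motif appears at heavy-atom position 5 in the SMILES.
Ester count: 1.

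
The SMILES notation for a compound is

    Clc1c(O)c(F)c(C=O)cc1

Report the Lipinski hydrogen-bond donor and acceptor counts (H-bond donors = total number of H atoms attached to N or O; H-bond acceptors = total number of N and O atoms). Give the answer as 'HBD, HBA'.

Donors: find every N or O and count the H atoms it carries.
  atom 4 (O): bond orders sum to 1 → 1 H
  atom 9 (O): bond orders sum to 2 → 0 H
Lipinski HBD = 1.
Acceptors: N atoms = 0, O atoms = 2 → HBA = 2.

1, 2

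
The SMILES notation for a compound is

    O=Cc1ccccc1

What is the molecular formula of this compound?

Walk through each heavy atom and fill implicit hydrogens from standard valence (C 4, N 3, O 2, S 2, halogen 1); for lowercase aromatic atoms, an aromatic c carries 1 H when it has two neighbours and 0 H with three, and aromatic n carries 0 H:
  atom 1: O, bond orders sum to 2 (valence 2) → 0 H
  atom 2: C, bond orders sum to 3 (valence 4) → 1 H
  atom 3: aromatic c, 3 neighbours → 0 H
  atom 4: aromatic c, 2 neighbours → 1 H
  atom 5: aromatic c, 2 neighbours → 1 H
  atom 6: aromatic c, 2 neighbours → 1 H
  atom 7: aromatic c, 2 neighbours → 1 H
  atom 8: aromatic c, 2 neighbours → 1 H
Totals → C:7, H:6, O:1.

C7H6O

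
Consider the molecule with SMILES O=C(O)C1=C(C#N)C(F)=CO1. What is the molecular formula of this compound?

C6H2FNO3

Walk through each heavy atom and fill implicit hydrogens from standard valence (C 4, N 3, O 2, S 2, halogen 1):
  atom 1: O, bond orders sum to 2 (valence 2) → 0 H
  atom 2: C, bond orders sum to 4 (valence 4) → 0 H
  atom 3: O, bond orders sum to 1 (valence 2) → 1 H
  atom 4: C, bond orders sum to 4 (valence 4) → 0 H
  atom 5: C, bond orders sum to 4 (valence 4) → 0 H
  atom 6: C, bond orders sum to 4 (valence 4) → 0 H
  atom 7: N, bond orders sum to 3 (valence 3) → 0 H
  atom 8: C, bond orders sum to 4 (valence 4) → 0 H
  atom 9: F (halogen, monovalent) → 0 H
  atom 10: C, bond orders sum to 3 (valence 4) → 1 H
  atom 11: O, bond orders sum to 2 (valence 2) → 0 H
Totals → C:6, H:2, F:1, N:1, O:3.
In Hill order: C6H2FNO3.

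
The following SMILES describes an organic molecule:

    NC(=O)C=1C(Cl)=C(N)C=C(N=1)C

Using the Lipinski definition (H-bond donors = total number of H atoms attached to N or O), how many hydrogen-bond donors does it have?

4

Donors: find every N or O and count the H atoms it carries.
  atom 1 (N): bond orders sum to 1 → 2 H
  atom 3 (O): bond orders sum to 2 → 0 H
  atom 8 (N): bond orders sum to 1 → 2 H
  atom 11 (N): bond orders sum to 3 → 0 H
Lipinski HBD = 4.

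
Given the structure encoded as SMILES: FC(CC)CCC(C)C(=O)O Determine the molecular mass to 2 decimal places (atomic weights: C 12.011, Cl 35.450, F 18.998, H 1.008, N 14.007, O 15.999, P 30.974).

First, the molecular formula is C8H15FO2 (counting implicit H from valence).
  C: 8 × 12.011 = 96.088
  F: 1 × 18.998 = 18.998
  H: 15 × 1.008 = 15.120
  O: 2 × 15.999 = 31.998
Sum: 8×12.011 + 1×18.998 + 15×1.008 + 2×15.999 = 162.204 → 162.20 g/mol.

162.20 g/mol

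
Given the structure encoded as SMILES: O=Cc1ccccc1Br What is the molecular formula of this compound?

C7H5BrO

Walk through each heavy atom and fill implicit hydrogens from standard valence (C 4, N 3, O 2, S 2, halogen 1); for lowercase aromatic atoms, an aromatic c carries 1 H when it has two neighbours and 0 H with three, and aromatic n carries 0 H:
  atom 1: O, bond orders sum to 2 (valence 2) → 0 H
  atom 2: C, bond orders sum to 3 (valence 4) → 1 H
  atom 3: aromatic c, 3 neighbours → 0 H
  atom 4: aromatic c, 2 neighbours → 1 H
  atom 5: aromatic c, 2 neighbours → 1 H
  atom 6: aromatic c, 2 neighbours → 1 H
  atom 7: aromatic c, 2 neighbours → 1 H
  atom 8: aromatic c, 3 neighbours → 0 H
  atom 9: Br (halogen, monovalent) → 0 H
Totals → C:7, H:5, Br:1, O:1.
In Hill order: C7H5BrO.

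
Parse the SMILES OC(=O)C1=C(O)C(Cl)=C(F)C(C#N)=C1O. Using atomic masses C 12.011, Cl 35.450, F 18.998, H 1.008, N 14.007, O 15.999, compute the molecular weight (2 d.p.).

231.56 g/mol

First, the molecular formula is C8H3ClFNO4 (counting implicit H from valence).
  C: 8 × 12.011 = 96.088
  Cl: 1 × 35.450 = 35.450
  F: 1 × 18.998 = 18.998
  H: 3 × 1.008 = 3.024
  N: 1 × 14.007 = 14.007
  O: 4 × 15.999 = 63.996
Sum: 8×12.011 + 1×35.450 + 1×18.998 + 3×1.008 + 1×14.007 + 4×15.999 = 231.563 → 231.56 g/mol.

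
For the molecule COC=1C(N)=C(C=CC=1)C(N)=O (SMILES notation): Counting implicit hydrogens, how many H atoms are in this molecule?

Walk through each heavy atom and fill implicit hydrogens from standard valence (C 4, N 3, O 2, S 2, halogen 1):
  atom 1: C, bond orders sum to 1 (valence 4) → 3 H
  atom 2: O, bond orders sum to 2 (valence 2) → 0 H
  atom 3: C, bond orders sum to 4 (valence 4) → 0 H
  atom 4: C, bond orders sum to 4 (valence 4) → 0 H
  atom 5: N, bond orders sum to 1 (valence 3) → 2 H
  atom 6: C, bond orders sum to 4 (valence 4) → 0 H
  atom 7: C, bond orders sum to 3 (valence 4) → 1 H
  atom 8: C, bond orders sum to 3 (valence 4) → 1 H
  atom 9: C, bond orders sum to 3 (valence 4) → 1 H
  atom 10: C, bond orders sum to 4 (valence 4) → 0 H
  atom 11: N, bond orders sum to 1 (valence 3) → 2 H
  atom 12: O, bond orders sum to 2 (valence 2) → 0 H
Total hydrogens: 10.

10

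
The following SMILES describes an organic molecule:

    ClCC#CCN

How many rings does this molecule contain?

In SMILES, each pair of matching ring-closure digits denotes one ring-closing bond; the number of such bonds equals the number of independent rings.
Ring-closure bonds here: 0.

0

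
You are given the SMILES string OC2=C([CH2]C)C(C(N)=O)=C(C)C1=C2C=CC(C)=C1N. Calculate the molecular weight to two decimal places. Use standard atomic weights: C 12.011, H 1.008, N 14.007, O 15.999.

258.32 g/mol

First, the molecular formula is C15H18N2O2 (counting implicit H from valence).
  C: 15 × 12.011 = 180.165
  H: 18 × 1.008 = 18.144
  N: 2 × 14.007 = 28.014
  O: 2 × 15.999 = 31.998
Sum: 15×12.011 + 18×1.008 + 2×14.007 + 2×15.999 = 258.321 → 258.32 g/mol.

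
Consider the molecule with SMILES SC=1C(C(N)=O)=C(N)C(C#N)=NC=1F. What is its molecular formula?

Walk through each heavy atom and fill implicit hydrogens from standard valence (C 4, N 3, O 2, S 2, halogen 1):
  atom 1: S, bond orders sum to 1 (valence 2) → 1 H
  atom 2: C, bond orders sum to 4 (valence 4) → 0 H
  atom 3: C, bond orders sum to 4 (valence 4) → 0 H
  atom 4: C, bond orders sum to 4 (valence 4) → 0 H
  atom 5: N, bond orders sum to 1 (valence 3) → 2 H
  atom 6: O, bond orders sum to 2 (valence 2) → 0 H
  atom 7: C, bond orders sum to 4 (valence 4) → 0 H
  atom 8: N, bond orders sum to 1 (valence 3) → 2 H
  atom 9: C, bond orders sum to 4 (valence 4) → 0 H
  atom 10: C, bond orders sum to 4 (valence 4) → 0 H
  atom 11: N, bond orders sum to 3 (valence 3) → 0 H
  atom 12: N, bond orders sum to 3 (valence 3) → 0 H
  atom 13: C, bond orders sum to 4 (valence 4) → 0 H
  atom 14: F (halogen, monovalent) → 0 H
Totals → C:7, H:5, F:1, N:4, O:1, S:1.

C7H5FN4OS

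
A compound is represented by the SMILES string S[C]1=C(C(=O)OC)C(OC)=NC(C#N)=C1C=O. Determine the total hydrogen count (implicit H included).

8

Walk through each heavy atom and fill implicit hydrogens from standard valence (C 4, N 3, O 2, S 2, halogen 1):
  atom 1: S, bond orders sum to 1 (valence 2) → 1 H
  atom 2: C with explicit H count 0
  atom 3: C, bond orders sum to 4 (valence 4) → 0 H
  atom 4: C, bond orders sum to 4 (valence 4) → 0 H
  atom 5: O, bond orders sum to 2 (valence 2) → 0 H
  atom 6: O, bond orders sum to 2 (valence 2) → 0 H
  atom 7: C, bond orders sum to 1 (valence 4) → 3 H
  atom 8: C, bond orders sum to 4 (valence 4) → 0 H
  atom 9: O, bond orders sum to 2 (valence 2) → 0 H
  atom 10: C, bond orders sum to 1 (valence 4) → 3 H
  atom 11: N, bond orders sum to 3 (valence 3) → 0 H
  atom 12: C, bond orders sum to 4 (valence 4) → 0 H
  atom 13: C, bond orders sum to 4 (valence 4) → 0 H
  atom 14: N, bond orders sum to 3 (valence 3) → 0 H
  atom 15: C, bond orders sum to 4 (valence 4) → 0 H
  atom 16: C, bond orders sum to 3 (valence 4) → 1 H
  atom 17: O, bond orders sum to 2 (valence 2) → 0 H
Total hydrogens: 8.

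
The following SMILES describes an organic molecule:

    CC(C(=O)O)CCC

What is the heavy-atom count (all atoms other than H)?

Every atom symbol written in the SMILES (organic subset) is one heavy atom; implicit H are not written.
Heavy atoms by element → C:6, O:2.
Total: 8.

8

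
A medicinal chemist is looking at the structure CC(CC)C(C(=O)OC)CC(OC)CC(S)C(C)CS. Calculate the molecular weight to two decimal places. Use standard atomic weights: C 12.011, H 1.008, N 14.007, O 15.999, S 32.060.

322.52 g/mol

First, the molecular formula is C15H30O3S2 (counting implicit H from valence).
  C: 15 × 12.011 = 180.165
  H: 30 × 1.008 = 30.240
  O: 3 × 15.999 = 47.997
  S: 2 × 32.060 = 64.120
Sum: 15×12.011 + 30×1.008 + 3×15.999 + 2×32.060 = 322.522 → 322.52 g/mol.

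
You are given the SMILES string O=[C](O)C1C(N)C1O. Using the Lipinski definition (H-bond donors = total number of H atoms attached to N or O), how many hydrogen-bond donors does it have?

Donors: find every N or O and count the H atoms it carries.
  atom 1 (O): bond orders sum to 2 → 0 H
  atom 3 (O): bond orders sum to 1 → 1 H
  atom 6 (N): bond orders sum to 1 → 2 H
  atom 8 (O): bond orders sum to 1 → 1 H
Lipinski HBD = 4.

4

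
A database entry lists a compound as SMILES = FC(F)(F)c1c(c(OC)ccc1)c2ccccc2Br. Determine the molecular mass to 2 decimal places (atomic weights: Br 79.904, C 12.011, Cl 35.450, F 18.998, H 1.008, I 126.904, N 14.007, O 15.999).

First, the molecular formula is C14H10BrF3O (counting implicit H from valence).
  Br: 1 × 79.904 = 79.904
  C: 14 × 12.011 = 168.154
  F: 3 × 18.998 = 56.994
  H: 10 × 1.008 = 10.080
  O: 1 × 15.999 = 15.999
Sum: 1×79.904 + 14×12.011 + 3×18.998 + 10×1.008 + 1×15.999 = 331.131 → 331.13 g/mol.

331.13 g/mol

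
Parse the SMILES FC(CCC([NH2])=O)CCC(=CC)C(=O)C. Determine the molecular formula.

C11H18FNO2

Walk through each heavy atom and fill implicit hydrogens from standard valence (C 4, N 3, O 2, S 2, halogen 1):
  atom 1: F (halogen, monovalent) → 0 H
  atom 2: C, bond orders sum to 3 (valence 4) → 1 H
  atom 3: C, bond orders sum to 2 (valence 4) → 2 H
  atom 4: C, bond orders sum to 2 (valence 4) → 2 H
  atom 5: C, bond orders sum to 4 (valence 4) → 0 H
  atom 6: N with explicit H count 2
  atom 7: O, bond orders sum to 2 (valence 2) → 0 H
  atom 8: C, bond orders sum to 2 (valence 4) → 2 H
  atom 9: C, bond orders sum to 2 (valence 4) → 2 H
  atom 10: C, bond orders sum to 4 (valence 4) → 0 H
  atom 11: C, bond orders sum to 3 (valence 4) → 1 H
  atom 12: C, bond orders sum to 1 (valence 4) → 3 H
  atom 13: C, bond orders sum to 4 (valence 4) → 0 H
  atom 14: O, bond orders sum to 2 (valence 2) → 0 H
  atom 15: C, bond orders sum to 1 (valence 4) → 3 H
Totals → C:11, H:18, F:1, N:1, O:2.
In Hill order: C11H18FNO2.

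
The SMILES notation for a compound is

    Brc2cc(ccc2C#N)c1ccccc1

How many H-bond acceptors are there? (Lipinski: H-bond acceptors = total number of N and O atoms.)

1

N atoms: 1; O atoms: 0.
Lipinski HBA = 1 + 0 = 1.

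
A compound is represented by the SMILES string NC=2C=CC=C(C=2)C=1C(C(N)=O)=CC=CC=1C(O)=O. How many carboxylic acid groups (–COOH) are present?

The carboxylic acid motif appears at heavy-atom position 17 in the SMILES.
Other groups present: 1 amide, 1 primary amine.
Carboxylic acid count: 1.

1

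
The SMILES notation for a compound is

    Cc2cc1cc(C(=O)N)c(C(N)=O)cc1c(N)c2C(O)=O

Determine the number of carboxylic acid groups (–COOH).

1

The carboxylic acid motif appears at heavy-atom position 19 in the SMILES.
Other groups present: 2 amide, 1 primary amine.
Carboxylic acid count: 1.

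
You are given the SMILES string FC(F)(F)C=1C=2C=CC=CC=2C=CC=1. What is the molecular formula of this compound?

C11H7F3

Walk through each heavy atom and fill implicit hydrogens from standard valence (C 4, N 3, O 2, S 2, halogen 1):
  atom 1: F (halogen, monovalent) → 0 H
  atom 2: C, bond orders sum to 4 (valence 4) → 0 H
  atom 3: F (halogen, monovalent) → 0 H
  atom 4: F (halogen, monovalent) → 0 H
  atom 5: C, bond orders sum to 4 (valence 4) → 0 H
  atom 6: C, bond orders sum to 4 (valence 4) → 0 H
  atom 7: C, bond orders sum to 3 (valence 4) → 1 H
  atom 8: C, bond orders sum to 3 (valence 4) → 1 H
  atom 9: C, bond orders sum to 3 (valence 4) → 1 H
  atom 10: C, bond orders sum to 3 (valence 4) → 1 H
  atom 11: C, bond orders sum to 4 (valence 4) → 0 H
  atom 12: C, bond orders sum to 3 (valence 4) → 1 H
  atom 13: C, bond orders sum to 3 (valence 4) → 1 H
  atom 14: C, bond orders sum to 3 (valence 4) → 1 H
Totals → C:11, H:7, F:3.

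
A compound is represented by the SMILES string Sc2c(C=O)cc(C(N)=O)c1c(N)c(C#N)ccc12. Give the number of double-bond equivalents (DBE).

11

Molecular formula: C13H9N3O2S.
DoU = (2C + 2 + N − H − X) / 2, where X is the halogen count and O/S are ignored.
    = (2·13 + 2 + 3 − 9 − 0) / 2 = 22 / 2 = 11.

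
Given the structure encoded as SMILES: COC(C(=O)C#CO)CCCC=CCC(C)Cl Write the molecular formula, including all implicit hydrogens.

C13H19ClO3

Walk through each heavy atom and fill implicit hydrogens from standard valence (C 4, N 3, O 2, S 2, halogen 1):
  atom 1: C, bond orders sum to 1 (valence 4) → 3 H
  atom 2: O, bond orders sum to 2 (valence 2) → 0 H
  atom 3: C, bond orders sum to 3 (valence 4) → 1 H
  atom 4: C, bond orders sum to 4 (valence 4) → 0 H
  atom 5: O, bond orders sum to 2 (valence 2) → 0 H
  atom 6: C, bond orders sum to 4 (valence 4) → 0 H
  atom 7: C, bond orders sum to 4 (valence 4) → 0 H
  atom 8: O, bond orders sum to 1 (valence 2) → 1 H
  atom 9: C, bond orders sum to 2 (valence 4) → 2 H
  atom 10: C, bond orders sum to 2 (valence 4) → 2 H
  atom 11: C, bond orders sum to 2 (valence 4) → 2 H
  atom 12: C, bond orders sum to 3 (valence 4) → 1 H
  atom 13: C, bond orders sum to 3 (valence 4) → 1 H
  atom 14: C, bond orders sum to 2 (valence 4) → 2 H
  atom 15: C, bond orders sum to 3 (valence 4) → 1 H
  atom 16: C, bond orders sum to 1 (valence 4) → 3 H
  atom 17: Cl (halogen, monovalent) → 0 H
Totals → C:13, H:19, Cl:1, O:3.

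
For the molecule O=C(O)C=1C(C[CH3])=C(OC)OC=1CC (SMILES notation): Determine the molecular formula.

Walk through each heavy atom and fill implicit hydrogens from standard valence (C 4, N 3, O 2, S 2, halogen 1):
  atom 1: O, bond orders sum to 2 (valence 2) → 0 H
  atom 2: C, bond orders sum to 4 (valence 4) → 0 H
  atom 3: O, bond orders sum to 1 (valence 2) → 1 H
  atom 4: C, bond orders sum to 4 (valence 4) → 0 H
  atom 5: C, bond orders sum to 4 (valence 4) → 0 H
  atom 6: C, bond orders sum to 2 (valence 4) → 2 H
  atom 7: C with explicit H count 3
  atom 8: C, bond orders sum to 4 (valence 4) → 0 H
  atom 9: O, bond orders sum to 2 (valence 2) → 0 H
  atom 10: C, bond orders sum to 1 (valence 4) → 3 H
  atom 11: O, bond orders sum to 2 (valence 2) → 0 H
  atom 12: C, bond orders sum to 4 (valence 4) → 0 H
  atom 13: C, bond orders sum to 2 (valence 4) → 2 H
  atom 14: C, bond orders sum to 1 (valence 4) → 3 H
Totals → C:10, H:14, O:4.

C10H14O4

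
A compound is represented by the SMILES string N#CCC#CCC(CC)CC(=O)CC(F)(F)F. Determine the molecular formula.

Walk through each heavy atom and fill implicit hydrogens from standard valence (C 4, N 3, O 2, S 2, halogen 1):
  atom 1: N, bond orders sum to 3 (valence 3) → 0 H
  atom 2: C, bond orders sum to 4 (valence 4) → 0 H
  atom 3: C, bond orders sum to 2 (valence 4) → 2 H
  atom 4: C, bond orders sum to 4 (valence 4) → 0 H
  atom 5: C, bond orders sum to 4 (valence 4) → 0 H
  atom 6: C, bond orders sum to 2 (valence 4) → 2 H
  atom 7: C, bond orders sum to 3 (valence 4) → 1 H
  atom 8: C, bond orders sum to 2 (valence 4) → 2 H
  atom 9: C, bond orders sum to 1 (valence 4) → 3 H
  atom 10: C, bond orders sum to 2 (valence 4) → 2 H
  atom 11: C, bond orders sum to 4 (valence 4) → 0 H
  atom 12: O, bond orders sum to 2 (valence 2) → 0 H
  atom 13: C, bond orders sum to 2 (valence 4) → 2 H
  atom 14: C, bond orders sum to 4 (valence 4) → 0 H
  atom 15: F (halogen, monovalent) → 0 H
  atom 16: F (halogen, monovalent) → 0 H
  atom 17: F (halogen, monovalent) → 0 H
Totals → C:12, H:14, F:3, N:1, O:1.
In Hill order: C12H14F3NO.

C12H14F3NO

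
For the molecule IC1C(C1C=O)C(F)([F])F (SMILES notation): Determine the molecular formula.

Walk through each heavy atom and fill implicit hydrogens from standard valence (C 4, N 3, O 2, S 2, halogen 1):
  atom 1: I (halogen, monovalent) → 0 H
  atom 2: C, bond orders sum to 3 (valence 4) → 1 H
  atom 3: C, bond orders sum to 3 (valence 4) → 1 H
  atom 4: C, bond orders sum to 3 (valence 4) → 1 H
  atom 5: C, bond orders sum to 3 (valence 4) → 1 H
  atom 6: O, bond orders sum to 2 (valence 2) → 0 H
  atom 7: C, bond orders sum to 4 (valence 4) → 0 H
  atom 8: F (halogen, monovalent) → 0 H
  atom 9: F with explicit H count 0
  atom 10: F (halogen, monovalent) → 0 H
Totals → C:5, H:4, F:3, I:1, O:1.

C5H4F3IO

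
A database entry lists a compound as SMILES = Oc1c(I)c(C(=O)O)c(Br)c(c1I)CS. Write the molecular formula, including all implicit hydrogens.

C8H5BrI2O3S

Walk through each heavy atom and fill implicit hydrogens from standard valence (C 4, N 3, O 2, S 2, halogen 1); for lowercase aromatic atoms, an aromatic c carries 1 H when it has two neighbours and 0 H with three, and aromatic n carries 0 H:
  atom 1: O, bond orders sum to 1 (valence 2) → 1 H
  atom 2: aromatic c, 3 neighbours → 0 H
  atom 3: aromatic c, 3 neighbours → 0 H
  atom 4: I (halogen, monovalent) → 0 H
  atom 5: aromatic c, 3 neighbours → 0 H
  atom 6: C, bond orders sum to 4 (valence 4) → 0 H
  atom 7: O, bond orders sum to 2 (valence 2) → 0 H
  atom 8: O, bond orders sum to 1 (valence 2) → 1 H
  atom 9: aromatic c, 3 neighbours → 0 H
  atom 10: Br (halogen, monovalent) → 0 H
  atom 11: aromatic c, 3 neighbours → 0 H
  atom 12: aromatic c, 3 neighbours → 0 H
  atom 13: I (halogen, monovalent) → 0 H
  atom 14: C, bond orders sum to 2 (valence 4) → 2 H
  atom 15: S, bond orders sum to 1 (valence 2) → 1 H
Totals → C:8, H:5, Br:1, I:2, O:3, S:1.
In Hill order: C8H5BrI2O3S.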